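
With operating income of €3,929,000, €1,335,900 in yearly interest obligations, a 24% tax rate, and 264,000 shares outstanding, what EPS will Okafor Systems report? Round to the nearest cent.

Interest = €1,335,900.00, so EBT = €3,929,000 − €1,335,900.00 = €2,593,100.00.
Net income = €2,593,100.00 × (1 − 0.24) = €1,970,756.00.
EPS = €1,970,756.00 ÷ 264,000 = €7.46.

€7.46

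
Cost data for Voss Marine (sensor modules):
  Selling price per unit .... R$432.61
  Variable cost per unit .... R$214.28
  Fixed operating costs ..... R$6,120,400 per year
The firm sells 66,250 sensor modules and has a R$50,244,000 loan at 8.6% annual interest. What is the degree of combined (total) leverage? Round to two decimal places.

Contribution at this volume is 66,250 × R$218.33 = R$14,464,362.50.
Operating income = contribution − fixed costs = R$14,464,362.50 − R$6,120,400 = R$8,343,962.50. Interest = R$4,320,984.00.
DOL = R$14,464,362.50 ÷ R$8,343,962.50 = 1.7335; DFL = R$8,343,962.50 ÷ R$4,022,978.50 = 2.0741.
DCL = DOL × DFL = 1.7335 × 2.0741 = 3.5955.

3.60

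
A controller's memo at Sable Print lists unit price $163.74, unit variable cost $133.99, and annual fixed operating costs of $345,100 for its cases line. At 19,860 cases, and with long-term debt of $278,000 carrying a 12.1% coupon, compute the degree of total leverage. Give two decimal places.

2.79

Total contribution margin = 19,860 × $29.75 = $590,835.00.
EBIT = $590,835.00 − $345,100 = $245,735.00. Interest = $33,638.00.
DOL = $590,835.00 ÷ $245,735.00 = 2.4044; DFL = $245,735.00 ÷ $212,097.00 = 1.1586.
Combined leverage = 2.4044 × 1.1586 = 2.7857.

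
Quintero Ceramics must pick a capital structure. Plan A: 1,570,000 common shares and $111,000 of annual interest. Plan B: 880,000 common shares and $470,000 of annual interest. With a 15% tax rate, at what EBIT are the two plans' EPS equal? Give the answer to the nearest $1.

$927,855

Set EPS_A = EPS_B: (EBIT − $111,000)(1 − 0.15) ÷ 1,570,000 = (EBIT − $470,000)(1 − 0.15) ÷ 880,000.
The (1 − t) factor cancels: (EBIT − 111,000) × 880,000 = (EBIT − 470,000) × 1,570,000.
Solving, EBIT = (470,000·1,570,000 − 111,000·880,000) / (1,570,000 − 880,000) = 640,220,000,000 / 690,000 = 927,855.07.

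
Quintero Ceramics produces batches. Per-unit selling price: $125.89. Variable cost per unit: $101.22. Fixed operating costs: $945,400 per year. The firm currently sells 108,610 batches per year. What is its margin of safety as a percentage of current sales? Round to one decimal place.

64.7%

Each unit contributes $125.89 − $101.22 = $24.67. Break-even units = $945,400 ÷ $24.67 = 38,321.85; break-even revenue = 38,321.85 × $125.89 = $4,824,337.49.
Current sales = 108,610 × $125.89 = $13,672,912.90.
Margin of safety = ($13,672,912.90 − $4,824,337.49) ÷ $13,672,912.90 = 64.7%.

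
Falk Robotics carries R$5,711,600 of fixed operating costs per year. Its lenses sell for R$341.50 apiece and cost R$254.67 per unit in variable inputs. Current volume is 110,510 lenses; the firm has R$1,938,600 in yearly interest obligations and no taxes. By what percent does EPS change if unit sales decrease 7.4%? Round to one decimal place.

-36.5%

At 110,510 units, contribution = 110,510 × R$86.83 = R$9,595,583.30.
Operating income = contribution − fixed costs = R$9,595,583.30 − R$5,711,600 = R$3,883,983.30.
Interest = R$1,938,600.00, so EBIT − I = R$1,945,383.30.
DCL = total CM / (EBIT − I) = R$9,595,583.30 / R$1,945,383.30 = 4.9325.
%ΔEPS = DCL × %ΔSales = 4.9325 × -7.4% = -36.5%.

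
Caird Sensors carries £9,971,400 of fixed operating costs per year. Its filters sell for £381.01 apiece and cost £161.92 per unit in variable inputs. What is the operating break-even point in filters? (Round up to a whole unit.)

45,513 filters

Contribution margin per unit = £381.01 − £161.92 = £219.09.
Break-even volume = fixed costs ÷ CM per unit = £9,971,400 ÷ £219.09 = 45,512.80, so 45,513 filters.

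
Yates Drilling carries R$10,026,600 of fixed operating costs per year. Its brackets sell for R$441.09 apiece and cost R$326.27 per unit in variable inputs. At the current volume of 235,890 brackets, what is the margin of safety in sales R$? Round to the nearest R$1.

Unit CM = price − variable cost = R$441.09 − R$326.27 = R$114.82. Break-even units = R$10,026,600 ÷ R$114.82 = 87,324.51; break-even revenue = 87,324.51 × R$441.09 = R$38,517,967.20.
Current sales = 235,890 × R$441.09 = R$104,048,720.10.
Margin of safety = R$104,048,720.10 − R$38,517,967.20 = R$65,530,753.

R$65,530,753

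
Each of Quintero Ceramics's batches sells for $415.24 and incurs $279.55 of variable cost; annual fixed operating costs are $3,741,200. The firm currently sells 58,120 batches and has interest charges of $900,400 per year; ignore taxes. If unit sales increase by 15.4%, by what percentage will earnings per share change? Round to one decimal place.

+37.4%

Contribution at this volume is 58,120 × $135.69 = $7,886,302.80.
Operating income = contribution − fixed costs = $7,886,302.80 − $3,741,200 = $4,145,102.80.
After interest of $900,400.00, pre-tax earnings = $3,244,702.80.
Degree of combined leverage = contribution ÷ (EBIT − I) = $7,886,302.80 ÷ $3,244,702.80 = 2.4305.
%ΔEPS = DCL × %ΔSales = 2.4305 × +15.4% = +37.4%.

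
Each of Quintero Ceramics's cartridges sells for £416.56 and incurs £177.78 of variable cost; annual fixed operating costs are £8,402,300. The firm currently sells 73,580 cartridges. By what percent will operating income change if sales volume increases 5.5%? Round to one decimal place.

At 73,580 units, contribution = 73,580 × £238.78 = £17,569,432.40.
Subtracting fixed costs: EBIT = £17,569,432.40 − £8,402,300 = £9,167,132.40.
Degree of operating leverage = £17,569,432.40 / £9,167,132.40 = 1.9166.
Operating income changes by 1.9166 × +5.5% = +10.5%.

+10.5%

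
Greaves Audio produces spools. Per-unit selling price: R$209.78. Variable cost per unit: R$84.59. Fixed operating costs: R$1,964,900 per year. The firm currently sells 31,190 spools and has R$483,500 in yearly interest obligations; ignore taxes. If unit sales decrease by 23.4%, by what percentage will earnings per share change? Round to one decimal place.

Contribution at this volume is 31,190 × R$125.19 = R$3,904,676.10.
Subtracting fixed costs: EBIT = R$3,904,676.10 − R$1,964,900 = R$1,939,776.10.
Interest = R$483,500.00, so EBIT − I = R$1,456,276.10.
DCL = total CM / (EBIT − I) = R$3,904,676.10 / R$1,456,276.10 = 2.6813.
EPS therefore changes by 2.6813 × (-23.4%) = -62.7%.

-62.7%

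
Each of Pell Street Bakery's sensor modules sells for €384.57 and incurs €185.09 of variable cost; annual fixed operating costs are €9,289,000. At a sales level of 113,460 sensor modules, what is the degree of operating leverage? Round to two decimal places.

Total contribution margin = 113,460 × €199.48 = €22,633,000.80.
Subtracting fixed costs: EBIT = €22,633,000.80 − €9,289,000 = €13,344,000.80.
DOL = contribution ÷ EBIT = €22,633,000.80 ÷ €13,344,000.80 = 1.6961.

1.70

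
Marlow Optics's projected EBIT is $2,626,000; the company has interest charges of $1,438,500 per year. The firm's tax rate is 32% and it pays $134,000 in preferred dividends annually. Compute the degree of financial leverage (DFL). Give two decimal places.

Annual interest charges come to $1,438,500.00.
Pre-tax preferred-dividend burden = $134,000 ÷ (1 − 0.32) = $197,058.82.
DFL = EBIT ÷ [EBIT − I − D_p/(1−t)] = $2,626,000 ÷ [$2,626,000 − $1,438,500.00 − $197,058.82] = $2,626,000 ÷ $990,441.18 = 2.6513.

2.65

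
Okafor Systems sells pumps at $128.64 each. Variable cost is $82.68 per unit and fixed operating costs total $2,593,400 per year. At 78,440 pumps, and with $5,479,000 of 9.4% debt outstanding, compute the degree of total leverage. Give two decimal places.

Contribution at this volume is 78,440 × $45.96 = $3,605,102.40.
Subtracting fixed costs: EBIT = $3,605,102.40 − $2,593,400 = $1,011,702.40. Interest = $515,026.00.
DOL = $3,605,102.40 ÷ $1,011,702.40 = 3.5634; DFL = $1,011,702.40 ÷ $496,676.40 = 2.0369.
DCL = DOL × DFL = 3.5634 × 2.0369 = 7.2583.

7.26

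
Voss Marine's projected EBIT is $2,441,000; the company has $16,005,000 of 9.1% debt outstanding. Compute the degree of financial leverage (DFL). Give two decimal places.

Interest = $1,456,455.00.
Degree of financial leverage = EBIT / (EBIT − interest) = $2,441,000 / $984,545.00 = 2.4793.

2.48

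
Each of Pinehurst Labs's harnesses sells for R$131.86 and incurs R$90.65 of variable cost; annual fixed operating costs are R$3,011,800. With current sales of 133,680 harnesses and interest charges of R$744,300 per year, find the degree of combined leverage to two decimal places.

3.14

At 133,680 units, contribution = 133,680 × R$41.21 = R$5,508,952.80.
EBIT = R$5,508,952.80 − R$3,011,800 = R$2,497,152.80. Interest = R$744,300.00.
DOL = R$5,508,952.80 ÷ R$2,497,152.80 = 2.2061; DFL = R$2,497,152.80 ÷ R$1,752,852.80 = 1.4246.
DCL = DOL × DFL = 2.2061 × 1.4246 = 3.1428.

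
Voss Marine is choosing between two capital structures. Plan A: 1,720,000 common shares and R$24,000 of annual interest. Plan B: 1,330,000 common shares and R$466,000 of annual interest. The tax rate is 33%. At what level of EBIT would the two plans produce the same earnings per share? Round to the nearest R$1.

Set EPS_A = EPS_B: (EBIT − R$24,000)(1 − 0.33) ÷ 1,720,000 = (EBIT − R$466,000)(1 − 0.33) ÷ 1,330,000.
The (1 − t) factor cancels: (EBIT − 24,000) × 1,330,000 = (EBIT − 466,000) × 1,720,000.
Solving, EBIT = (466,000·1,720,000 − 24,000·1,330,000) / (1,720,000 − 1,330,000) = 769,600,000,000 / 390,000 = 1,973,333.33.

R$1,973,333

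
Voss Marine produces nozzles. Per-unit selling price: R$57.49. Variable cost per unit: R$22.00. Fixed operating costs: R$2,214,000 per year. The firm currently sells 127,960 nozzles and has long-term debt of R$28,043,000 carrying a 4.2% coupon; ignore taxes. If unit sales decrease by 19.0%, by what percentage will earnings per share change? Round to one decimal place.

-75.1%

Contribution at this volume is 127,960 × R$35.49 = R$4,541,300.40.
EBIT = R$4,541,300.40 − R$2,214,000 = R$2,327,300.40.
After interest of R$1,177,806.00, pre-tax earnings = R$1,149,494.40.
DCL = total CM / (EBIT − I) = R$4,541,300.40 / R$1,149,494.40 = 3.9507.
EPS therefore changes by 3.9507 × (-19.0%) = -75.1%.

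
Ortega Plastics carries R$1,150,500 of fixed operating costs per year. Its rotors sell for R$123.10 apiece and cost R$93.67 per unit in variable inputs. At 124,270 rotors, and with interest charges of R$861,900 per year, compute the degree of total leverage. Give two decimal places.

2.22

Contribution at this volume is 124,270 × R$29.43 = R$3,657,266.10.
EBIT = R$3,657,266.10 − R$1,150,500 = R$2,506,766.10. Interest = R$861,900.00.
DOL = R$3,657,266.10 ÷ R$2,506,766.10 = 1.4590; DFL = R$2,506,766.10 ÷ R$1,644,866.10 = 1.5240.
DCL = DOL × DFL = 1.4590 × 1.5240 = 2.2235.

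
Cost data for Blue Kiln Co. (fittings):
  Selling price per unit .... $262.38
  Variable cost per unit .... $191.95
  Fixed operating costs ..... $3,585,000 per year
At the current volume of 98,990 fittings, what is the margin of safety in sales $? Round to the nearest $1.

Unit CM = price − variable cost = $262.38 − $191.95 = $70.43. Break-even units = $3,585,000 ÷ $70.43 = 50,901.60; break-even revenue = 50,901.60 × $262.38 = $13,355,562.97.
Current sales = 98,990 × $262.38 = $25,972,996.20.
Margin of safety = $25,972,996.20 − $13,355,562.97 = $12,617,433.

$12,617,433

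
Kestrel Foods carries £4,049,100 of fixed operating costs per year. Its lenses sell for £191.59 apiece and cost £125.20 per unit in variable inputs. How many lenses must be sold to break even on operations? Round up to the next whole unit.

60,990 lenses

Each unit contributes £191.59 − £125.20 = £66.39.
Break-even Q = £4,049,100 / £66.39 = 60,989.61 → 60,990 lenses.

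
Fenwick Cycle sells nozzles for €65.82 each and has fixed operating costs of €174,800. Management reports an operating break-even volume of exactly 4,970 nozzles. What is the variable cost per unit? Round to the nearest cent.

€30.65

At break-even, FC = Q × (P − VC), so P − VC = €174,800 ÷ 4,970 = €35.1710.
Hence VC = price − CM = €65.82 − €35.1710 = €30.65.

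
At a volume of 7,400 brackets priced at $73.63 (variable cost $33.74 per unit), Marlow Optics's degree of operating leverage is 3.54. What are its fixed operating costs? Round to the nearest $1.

$211,800

At 7,400 units, contribution = 7,400 × $39.89 = $295,186.00.
DOL = contribution / EBIT, so EBIT = $295,186.00 / 3.54 = $83,385.88.
And FC = contribution − EBIT = $295,186.00 − $83,385.88 = $211,800.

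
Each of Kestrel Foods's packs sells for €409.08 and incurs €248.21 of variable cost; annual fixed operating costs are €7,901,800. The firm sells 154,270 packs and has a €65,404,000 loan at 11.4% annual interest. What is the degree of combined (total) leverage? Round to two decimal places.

Total contribution margin = 154,270 × €160.87 = €24,817,414.90.
EBIT = €24,817,414.90 − €7,901,800 = €16,915,614.90. Interest = €7,456,056.00.
DOL = €24,817,414.90 ÷ €16,915,614.90 = 1.4671; DFL = €16,915,614.90 ÷ €9,459,558.90 = 1.7882.
Combined leverage = 1.4671 × 1.7882 = 2.6235.

2.62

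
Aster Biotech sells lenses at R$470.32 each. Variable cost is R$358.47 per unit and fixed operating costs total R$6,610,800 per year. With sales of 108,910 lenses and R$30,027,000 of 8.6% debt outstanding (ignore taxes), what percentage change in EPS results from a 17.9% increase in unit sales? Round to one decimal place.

+73.0%

Total contribution margin = 108,910 × R$111.85 = R$12,181,583.50.
Operating income = contribution − fixed costs = R$12,181,583.50 − R$6,610,800 = R$5,570,783.50.
Interest = R$2,582,322.00, so EBIT − I = R$2,988,461.50.
Degree of combined leverage = contribution ÷ (EBIT − I) = R$12,181,583.50 ÷ R$2,988,461.50 = 4.0762.
%ΔEPS = DCL × %ΔSales = 4.0762 × +17.9% = +73.0%.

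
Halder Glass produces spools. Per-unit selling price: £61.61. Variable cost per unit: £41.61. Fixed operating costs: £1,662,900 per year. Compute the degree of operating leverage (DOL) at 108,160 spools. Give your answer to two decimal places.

Total contribution margin = 108,160 × £20.00 = £2,163,200.00.
Subtracting fixed costs: EBIT = £2,163,200.00 − £1,662,900 = £500,300.00.
DOL = contribution ÷ EBIT = £2,163,200.00 ÷ £500,300.00 = 4.3238.

4.32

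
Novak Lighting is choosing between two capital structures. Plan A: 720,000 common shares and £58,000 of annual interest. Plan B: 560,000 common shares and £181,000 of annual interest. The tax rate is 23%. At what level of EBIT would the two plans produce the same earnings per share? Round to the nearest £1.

£611,500

Set EPS_A = EPS_B: (EBIT − £58,000)(1 − 0.23) ÷ 720,000 = (EBIT − £181,000)(1 − 0.23) ÷ 560,000.
Cancelling (1 − t) and cross-multiplying: 560,000·(EBIT − 58,000) = 720,000·(EBIT − 181,000).
Solving, EBIT = (181,000·720,000 − 58,000·560,000) / (720,000 − 560,000) = 97,840,000,000 / 160,000 = 611,500.00.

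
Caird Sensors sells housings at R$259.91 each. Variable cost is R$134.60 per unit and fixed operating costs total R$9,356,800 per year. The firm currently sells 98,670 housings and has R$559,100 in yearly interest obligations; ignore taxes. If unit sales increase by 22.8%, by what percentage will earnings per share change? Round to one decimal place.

+115.1%

Contribution at this volume is 98,670 × R$125.31 = R$12,364,337.70.
Subtracting fixed costs: EBIT = R$12,364,337.70 − R$9,356,800 = R$3,007,537.70.
Interest = R$559,100.00, so EBIT − I = R$2,448,437.70.
Degree of combined leverage = contribution ÷ (EBIT − I) = R$12,364,337.70 ÷ R$2,448,437.70 = 5.0499.
%ΔEPS = DCL × %ΔSales = 5.0499 × +22.8% = +115.1%.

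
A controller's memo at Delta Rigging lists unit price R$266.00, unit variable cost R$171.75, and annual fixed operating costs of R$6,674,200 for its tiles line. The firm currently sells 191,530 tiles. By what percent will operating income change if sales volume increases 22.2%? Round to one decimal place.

+35.2%

Contribution at this volume is 191,530 × R$94.25 = R$18,051,702.50.
EBIT = R$18,051,702.50 − R$6,674,200 = R$11,377,502.50.
So DOL = total CM / EBIT = R$18,051,702.50 / R$11,377,502.50 = 1.5866.
Operating income changes by 1.5866 × +22.2% = +35.2%.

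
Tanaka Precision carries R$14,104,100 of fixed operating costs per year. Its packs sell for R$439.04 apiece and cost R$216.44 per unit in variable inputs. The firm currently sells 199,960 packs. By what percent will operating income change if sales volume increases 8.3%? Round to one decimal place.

+12.1%

Contribution at this volume is 199,960 × R$222.60 = R$44,511,096.00.
Operating income = contribution − fixed costs = R$44,511,096.00 − R$14,104,100 = R$30,406,996.00.
Degree of operating leverage = R$44,511,096.00 / R$30,406,996.00 = 1.4638.
%ΔEBIT = DOL × %ΔSales = 1.4638 × +8.3% = +12.1%.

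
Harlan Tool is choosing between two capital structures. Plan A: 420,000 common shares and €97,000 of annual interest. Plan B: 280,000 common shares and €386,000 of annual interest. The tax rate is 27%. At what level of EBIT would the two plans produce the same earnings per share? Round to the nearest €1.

At indifference, (EBIT − 97,000)(1 − t)/420,000 = (EBIT − 386,000)(1 − t)/280,000.
The (1 − t) factor cancels: (EBIT − 97,000) × 280,000 = (EBIT − 386,000) × 420,000.
EBIT × (420,000 − 280,000) = 386,000 × 420,000 − 97,000 × 280,000 = 134,960,000,000, so EBIT = 134,960,000,000 ÷ 140,000 = 964,000.00.

€964,000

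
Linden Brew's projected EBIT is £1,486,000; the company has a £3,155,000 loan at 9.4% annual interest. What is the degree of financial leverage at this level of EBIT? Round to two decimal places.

1.25

Interest = £296,570.00.
DFL = EBIT ÷ (EBIT − I) = £1,486,000 ÷ (£1,486,000 − £296,570.00) = £1,486,000 ÷ £1,189,430.00 = 1.2493.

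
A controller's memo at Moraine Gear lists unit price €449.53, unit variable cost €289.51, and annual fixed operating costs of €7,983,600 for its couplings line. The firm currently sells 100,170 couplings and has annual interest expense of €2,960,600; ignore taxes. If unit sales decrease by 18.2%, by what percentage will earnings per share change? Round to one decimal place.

-57.4%

Total contribution margin = 100,170 × €160.02 = €16,029,203.40.
Subtracting fixed costs: EBIT = €16,029,203.40 − €7,983,600 = €8,045,603.40.
Interest = €2,960,600.00, so EBIT − I = €5,085,003.40.
Degree of combined leverage = contribution ÷ (EBIT − I) = €16,029,203.40 ÷ €5,085,003.40 = 3.1523.
%ΔEPS = DCL × %ΔSales = 3.1523 × -18.2% = -57.4%.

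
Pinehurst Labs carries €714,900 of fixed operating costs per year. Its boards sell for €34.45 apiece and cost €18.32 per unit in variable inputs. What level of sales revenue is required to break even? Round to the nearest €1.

CM per unit = €34.45 − €18.32 = €16.13; CM ratio = €16.13 / €34.45 = 0.4682.
Break-even sales = FC ÷ CM ratio = €714,900 × €34.45 / €16.13 = €1,526,863.

€1,526,863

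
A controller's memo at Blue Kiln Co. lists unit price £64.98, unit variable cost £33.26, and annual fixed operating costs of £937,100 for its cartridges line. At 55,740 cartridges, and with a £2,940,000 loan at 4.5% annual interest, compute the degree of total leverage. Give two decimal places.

2.53

Contribution at this volume is 55,740 × £31.72 = £1,768,072.80.
Subtracting fixed costs: EBIT = £1,768,072.80 − £937,100 = £830,972.80. Interest = £132,300.00.
DOL = £1,768,072.80 ÷ £830,972.80 = 2.1277; DFL = £830,972.80 ÷ £698,672.80 = 1.1894.
DCL = DOL × DFL = 2.1277 × 1.1894 = 2.5307.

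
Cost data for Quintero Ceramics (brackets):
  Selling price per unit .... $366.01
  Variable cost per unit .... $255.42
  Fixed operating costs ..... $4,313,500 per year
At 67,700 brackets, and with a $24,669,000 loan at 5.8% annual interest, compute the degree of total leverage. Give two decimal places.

At 67,700 units, contribution = 67,700 × $110.59 = $7,486,943.00.
Subtracting fixed costs: EBIT = $7,486,943.00 − $4,313,500 = $3,173,443.00. Interest = $1,430,802.00.
DOL = $7,486,943.00 ÷ $3,173,443.00 = 2.3592; DFL = $3,173,443.00 ÷ $1,742,641.00 = 1.8211.
Combined leverage = 2.3592 × 1.8211 = 4.2963.

4.30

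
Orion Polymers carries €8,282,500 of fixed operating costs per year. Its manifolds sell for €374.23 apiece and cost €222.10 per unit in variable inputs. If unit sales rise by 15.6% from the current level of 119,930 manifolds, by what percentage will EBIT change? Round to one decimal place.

Total contribution margin = 119,930 × €152.13 = €18,244,950.90.
Subtracting fixed costs: EBIT = €18,244,950.90 − €8,282,500 = €9,962,450.90.
Degree of operating leverage = €18,244,950.90 / €9,962,450.90 = 1.8314.
%ΔEBIT = DOL × %ΔSales = 1.8314 × +15.6% = +28.6%.

+28.6%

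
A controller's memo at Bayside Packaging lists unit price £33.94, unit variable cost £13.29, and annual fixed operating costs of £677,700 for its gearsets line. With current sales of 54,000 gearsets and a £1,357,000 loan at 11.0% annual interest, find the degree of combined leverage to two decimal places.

Contribution at this volume is 54,000 × £20.65 = £1,115,100.00.
Subtracting fixed costs: EBIT = £1,115,100.00 − £677,700 = £437,400.00. Interest = £149,270.00, so EBIT − I = £288,130.00.
Degree of total leverage = total CM / (EBIT − interest) = £1,115,100.00 / £288,130.00 = 3.8701.

3.87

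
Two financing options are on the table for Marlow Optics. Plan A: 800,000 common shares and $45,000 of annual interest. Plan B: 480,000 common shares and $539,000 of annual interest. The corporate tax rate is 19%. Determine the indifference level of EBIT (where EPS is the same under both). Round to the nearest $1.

$1,280,000

Set EPS_A = EPS_B: (EBIT − $45,000)(1 − 0.19) ÷ 800,000 = (EBIT − $539,000)(1 − 0.19) ÷ 480,000.
The (1 − t) factor cancels: (EBIT − 45,000) × 480,000 = (EBIT − 539,000) × 800,000.
EBIT × (800,000 − 480,000) = 539,000 × 800,000 − 45,000 × 480,000 = 409,600,000,000, so EBIT = 409,600,000,000 ÷ 320,000 = 1,280,000.00.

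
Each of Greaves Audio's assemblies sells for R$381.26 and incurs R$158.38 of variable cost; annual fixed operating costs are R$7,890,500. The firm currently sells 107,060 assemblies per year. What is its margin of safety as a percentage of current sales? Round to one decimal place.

66.9%

Unit CM = price − variable cost = R$381.26 − R$158.38 = R$222.88. Break-even units = R$7,890,500 ÷ R$222.88 = 35,402.46; break-even revenue = 35,402.46 × R$381.26 = R$13,497,541.41.
Current sales = 107,060 × R$381.26 = R$40,817,695.60.
Margin of safety = (R$40,817,695.60 − R$13,497,541.41) ÷ R$40,817,695.60 = 66.9%.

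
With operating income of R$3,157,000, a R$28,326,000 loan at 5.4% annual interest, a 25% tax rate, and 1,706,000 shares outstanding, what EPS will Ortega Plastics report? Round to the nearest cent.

R$0.72

Pre-tax income = R$3,157,000 − R$1,529,604.00 = R$1,627,396.00.
Net income = R$1,627,396.00 × (1 − 0.25) = R$1,220,547.00.
Per share: R$1,220,547.00 / 1,706,000 shares = R$0.72.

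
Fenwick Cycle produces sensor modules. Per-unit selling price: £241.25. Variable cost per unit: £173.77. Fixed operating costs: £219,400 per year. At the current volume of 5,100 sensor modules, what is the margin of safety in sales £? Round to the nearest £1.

£445,991

Contribution margin per unit = £241.25 − £173.77 = £67.48. Break-even units = £219,400 ÷ £67.48 = 3,251.33; break-even revenue = 3,251.33 × £241.25 = £784,384.26.
Actual sales revenue = 5,100 × £241.25 = £1,230,375.00.
Margin of safety = £1,230,375.00 − £784,384.26 = £445,991.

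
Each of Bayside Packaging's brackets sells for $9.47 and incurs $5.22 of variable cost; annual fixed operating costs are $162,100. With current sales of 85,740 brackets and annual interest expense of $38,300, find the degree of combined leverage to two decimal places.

2.22

Total contribution margin = 85,740 × $4.25 = $364,395.00.
Operating income = contribution − fixed costs = $364,395.00 − $162,100 = $202,295.00. Interest = $38,300.00, so EBIT − I = $163,995.00.
Degree of total leverage = total CM / (EBIT − interest) = $364,395.00 / $163,995.00 = 2.2220.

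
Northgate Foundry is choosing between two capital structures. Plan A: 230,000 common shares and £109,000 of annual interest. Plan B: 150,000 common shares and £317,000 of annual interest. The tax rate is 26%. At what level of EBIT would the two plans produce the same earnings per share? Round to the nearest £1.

At indifference, (EBIT − 109,000)(1 − t)/230,000 = (EBIT − 317,000)(1 − t)/150,000.
The (1 − t) factor cancels: (EBIT − 109,000) × 150,000 = (EBIT − 317,000) × 230,000.
Solving, EBIT = (317,000·230,000 − 109,000·150,000) / (230,000 − 150,000) = 56,560,000,000 / 80,000 = 707,000.00.

£707,000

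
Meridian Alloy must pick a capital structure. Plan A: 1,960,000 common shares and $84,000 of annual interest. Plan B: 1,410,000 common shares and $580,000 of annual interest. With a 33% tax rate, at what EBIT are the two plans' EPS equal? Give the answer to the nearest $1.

$1,851,564

Set EPS_A = EPS_B: (EBIT − $84,000)(1 − 0.33) ÷ 1,960,000 = (EBIT − $580,000)(1 − 0.33) ÷ 1,410,000.
The (1 − t) factor cancels: (EBIT − 84,000) × 1,410,000 = (EBIT − 580,000) × 1,960,000.
EBIT × (1,960,000 − 1,410,000) = 580,000 × 1,960,000 − 84,000 × 1,410,000 = 1,018,360,000,000, so EBIT = 1,018,360,000,000 ÷ 550,000 = 1,851,563.64.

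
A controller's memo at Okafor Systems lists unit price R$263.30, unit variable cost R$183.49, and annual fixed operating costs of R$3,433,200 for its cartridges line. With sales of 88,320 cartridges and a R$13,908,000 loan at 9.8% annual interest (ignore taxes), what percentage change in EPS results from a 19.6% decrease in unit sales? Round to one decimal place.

Contribution at this volume is 88,320 × R$79.81 = R$7,048,819.20.
EBIT = R$7,048,819.20 − R$3,433,200 = R$3,615,619.20.
After interest of R$1,362,984.00, pre-tax earnings = R$2,252,635.20.
Degree of combined leverage = contribution ÷ (EBIT − I) = R$7,048,819.20 ÷ R$2,252,635.20 = 3.1291.
%ΔEPS = DCL × %ΔSales = 3.1291 × -19.6% = -61.3%.

-61.3%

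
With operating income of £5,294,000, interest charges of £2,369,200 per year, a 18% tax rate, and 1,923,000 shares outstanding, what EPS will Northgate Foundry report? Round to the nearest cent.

Interest = £2,369,200.00, so EBT = £5,294,000 − £2,369,200.00 = £2,924,800.00.
Net income = £2,924,800.00 × (1 − 0.18) = £2,398,336.00.
Per share: £2,398,336.00 / 1,923,000 shares = £1.25.

£1.25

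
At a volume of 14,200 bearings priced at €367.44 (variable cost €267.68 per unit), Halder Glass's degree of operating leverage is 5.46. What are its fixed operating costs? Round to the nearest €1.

Total contribution margin = 14,200 × €99.76 = €1,416,592.00.
DOL = contribution / EBIT, so EBIT = €1,416,592.00 / 5.46 = €259,449.08.
And FC = contribution − EBIT = €1,416,592.00 − €259,449.08 = €1,157,143.

€1,157,143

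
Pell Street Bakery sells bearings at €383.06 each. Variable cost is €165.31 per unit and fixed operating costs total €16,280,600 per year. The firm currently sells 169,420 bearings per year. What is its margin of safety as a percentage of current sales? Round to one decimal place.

Unit CM = price − variable cost = €383.06 − €165.31 = €217.75. Break-even units = €16,280,600 ÷ €217.75 = 74,767.39; break-even revenue = 74,767.39 × €383.06 = €28,640,397.87.
Actual sales revenue = 169,420 × €383.06 = €64,898,025.20.
Margin of safety = (€64,898,025.20 − €28,640,397.87) ÷ €64,898,025.20 = 55.9%.

55.9%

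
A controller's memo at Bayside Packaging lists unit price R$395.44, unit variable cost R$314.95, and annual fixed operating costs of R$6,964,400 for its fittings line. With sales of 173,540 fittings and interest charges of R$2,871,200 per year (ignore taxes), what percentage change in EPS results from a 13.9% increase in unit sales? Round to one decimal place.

+47.0%

Total contribution margin = 173,540 × R$80.49 = R$13,968,234.60.
Subtracting fixed costs: EBIT = R$13,968,234.60 − R$6,964,400 = R$7,003,834.60.
After interest of R$2,871,200.00, pre-tax earnings = R$4,132,634.60.
DCL = total CM / (EBIT − I) = R$13,968,234.60 / R$4,132,634.60 = 3.3800.
EPS therefore changes by 3.3800 × (+13.9%) = +47.0%.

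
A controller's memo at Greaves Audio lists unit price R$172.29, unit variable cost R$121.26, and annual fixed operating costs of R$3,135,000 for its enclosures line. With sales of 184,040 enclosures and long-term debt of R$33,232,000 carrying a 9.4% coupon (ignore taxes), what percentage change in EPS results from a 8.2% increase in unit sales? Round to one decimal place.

+24.6%

Contribution at this volume is 184,040 × R$51.03 = R$9,391,561.20.
Operating income = contribution − fixed costs = R$9,391,561.20 − R$3,135,000 = R$6,256,561.20.
Interest = R$3,123,808.00, so EBIT − I = R$3,132,753.20.
Degree of combined leverage = contribution ÷ (EBIT − I) = R$9,391,561.20 ÷ R$3,132,753.20 = 2.9979.
%ΔEPS = DCL × %ΔSales = 2.9979 × +8.2% = +24.6%.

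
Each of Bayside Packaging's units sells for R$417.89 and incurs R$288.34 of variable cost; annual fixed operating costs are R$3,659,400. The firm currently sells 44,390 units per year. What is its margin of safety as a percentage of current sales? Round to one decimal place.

Unit CM = price − variable cost = R$417.89 − R$288.34 = R$129.55. Break-even units = R$3,659,400 ÷ R$129.55 = 28,247.01; break-even revenue = 28,247.01 × R$417.89 = R$11,804,142.54.
Current sales = 44,390 × R$417.89 = R$18,550,137.10.
Margin of safety = (R$18,550,137.10 − R$11,804,142.54) ÷ R$18,550,137.10 = 36.4%.

36.4%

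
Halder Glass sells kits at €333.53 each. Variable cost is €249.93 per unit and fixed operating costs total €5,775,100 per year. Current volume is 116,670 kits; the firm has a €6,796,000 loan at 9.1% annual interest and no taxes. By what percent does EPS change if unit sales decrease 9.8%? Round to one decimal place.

Total contribution margin = 116,670 × €83.60 = €9,753,612.00.
Subtracting fixed costs: EBIT = €9,753,612.00 − €5,775,100 = €3,978,512.00.
After interest of €618,436.00, pre-tax earnings = €3,360,076.00.
DCL = total CM / (EBIT − I) = €9,753,612.00 / €3,360,076.00 = 2.9028.
%ΔEPS = DCL × %ΔSales = 2.9028 × -9.8% = -28.4%.

-28.4%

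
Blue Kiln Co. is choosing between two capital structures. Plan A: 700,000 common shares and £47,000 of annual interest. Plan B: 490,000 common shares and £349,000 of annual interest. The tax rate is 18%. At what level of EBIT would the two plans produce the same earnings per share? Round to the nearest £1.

£1,053,667

At indifference, (EBIT − 47,000)(1 − t)/700,000 = (EBIT − 349,000)(1 − t)/490,000.
Cancelling (1 − t) and cross-multiplying: 490,000·(EBIT − 47,000) = 700,000·(EBIT − 349,000).
EBIT × (700,000 − 490,000) = 349,000 × 700,000 − 47,000 × 490,000 = 221,270,000,000, so EBIT = 221,270,000,000 ÷ 210,000 = 1,053,666.67.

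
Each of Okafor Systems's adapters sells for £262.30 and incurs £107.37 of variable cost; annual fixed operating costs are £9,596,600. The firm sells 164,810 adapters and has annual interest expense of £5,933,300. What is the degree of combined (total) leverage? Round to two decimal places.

Contribution at this volume is 164,810 × £154.93 = £25,534,013.30.
Operating income = contribution − fixed costs = £25,534,013.30 − £9,596,600 = £15,937,413.30. Interest = £5,933,300.00.
DOL = £25,534,013.30 ÷ £15,937,413.30 = 1.6021; DFL = £15,937,413.30 ÷ £10,004,113.30 = 1.5931.
Combined leverage = 1.6021 × 1.5931 = 2.5523.

2.55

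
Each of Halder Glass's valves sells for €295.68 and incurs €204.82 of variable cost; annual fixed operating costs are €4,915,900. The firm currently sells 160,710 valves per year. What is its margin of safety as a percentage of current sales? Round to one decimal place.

Contribution margin per unit = €295.68 − €204.82 = €90.86. Break-even units = €4,915,900 ÷ €90.86 = 54,104.12; break-even revenue = 54,104.12 × €295.68 = €15,997,505.08.
Current sales = 160,710 × €295.68 = €47,518,732.80.
Margin of safety = (€47,518,732.80 − €15,997,505.08) ÷ €47,518,732.80 = 66.3%.

66.3%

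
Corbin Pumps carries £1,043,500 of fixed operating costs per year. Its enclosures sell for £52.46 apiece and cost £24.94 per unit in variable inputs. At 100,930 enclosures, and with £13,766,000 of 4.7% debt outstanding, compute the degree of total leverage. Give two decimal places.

At 100,930 units, contribution = 100,930 × £27.52 = £2,777,593.60.
Subtracting fixed costs: EBIT = £2,777,593.60 − £1,043,500 = £1,734,093.60. Interest = £647,002.00.
DOL = £2,777,593.60 ÷ £1,734,093.60 = 1.6018; DFL = £1,734,093.60 ÷ £1,087,091.60 = 1.5952.
Combined leverage = 1.6018 × 1.5952 = 2.5552.

2.56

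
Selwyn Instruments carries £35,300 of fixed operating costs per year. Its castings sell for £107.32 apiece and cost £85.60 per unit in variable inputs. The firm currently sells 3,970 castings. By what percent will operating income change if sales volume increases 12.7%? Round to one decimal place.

+21.5%

Contribution at this volume is 3,970 × £21.72 = £86,228.40.
Subtracting fixed costs: EBIT = £86,228.40 − £35,300 = £50,928.40.
DOL = contribution ÷ EBIT = £86,228.40 ÷ £50,928.40 = 1.6931.
%ΔEBIT = DOL × %ΔSales = 1.6931 × +12.7% = +21.5%.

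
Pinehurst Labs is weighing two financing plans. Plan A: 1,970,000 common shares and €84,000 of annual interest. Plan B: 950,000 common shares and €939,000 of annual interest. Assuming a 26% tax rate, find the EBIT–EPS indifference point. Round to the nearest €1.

€1,735,324

Set EPS_A = EPS_B: (EBIT − €84,000)(1 − 0.26) ÷ 1,970,000 = (EBIT − €939,000)(1 − 0.26) ÷ 950,000.
The (1 − t) factor cancels: (EBIT − 84,000) × 950,000 = (EBIT − 939,000) × 1,970,000.
EBIT × (1,970,000 − 950,000) = 939,000 × 1,970,000 − 84,000 × 950,000 = 1,770,030,000,000, so EBIT = 1,770,030,000,000 ÷ 1,020,000 = 1,735,323.53.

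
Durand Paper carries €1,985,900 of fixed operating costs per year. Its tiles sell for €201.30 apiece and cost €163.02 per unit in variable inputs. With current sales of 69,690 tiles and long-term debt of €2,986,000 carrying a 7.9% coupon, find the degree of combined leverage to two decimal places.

Total contribution margin = 69,690 × €38.28 = €2,667,733.20.
EBIT = €2,667,733.20 − €1,985,900 = €681,833.20. Interest = €235,894.00.
DOL = €2,667,733.20 ÷ €681,833.20 = 3.9126; DFL = €681,833.20 ÷ €445,939.20 = 1.5290.
Combined leverage = 3.9126 × 1.5290 = 5.9824.

5.98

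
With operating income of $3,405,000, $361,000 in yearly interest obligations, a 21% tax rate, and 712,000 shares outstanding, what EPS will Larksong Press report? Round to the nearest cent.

Pre-tax income = $3,405,000 − $361,000.00 = $3,044,000.00.
Net income = $3,044,000.00 × (1 − 0.21) = $2,404,760.00.
EPS = $2,404,760.00 ÷ 712,000 = $3.38.

$3.38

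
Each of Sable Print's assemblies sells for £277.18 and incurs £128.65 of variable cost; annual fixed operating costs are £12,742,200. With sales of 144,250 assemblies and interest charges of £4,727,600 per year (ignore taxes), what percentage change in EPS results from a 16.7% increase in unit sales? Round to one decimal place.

Contribution at this volume is 144,250 × £148.53 = £21,425,452.50.
Operating income = contribution − fixed costs = £21,425,452.50 − £12,742,200 = £8,683,252.50.
Interest = £4,727,600.00, so EBIT − I = £3,955,652.50.
DCL = total CM / (EBIT − I) = £21,425,452.50 / £3,955,652.50 = 5.4164.
EPS therefore changes by 5.4164 × (+16.7%) = +90.5%.

+90.5%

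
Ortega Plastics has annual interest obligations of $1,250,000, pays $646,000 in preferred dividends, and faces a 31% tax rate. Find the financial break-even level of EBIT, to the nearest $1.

$2,186,232

Preferred dividends are paid after tax, so their pre-tax equivalent is $646,000 ÷ (1 − 0.31) = $936,231.88.
EPS = 0 when EBIT covers interest plus the pre-tax preferred burden: $1,250,000 + $936,231.88 = $2,186,231.88.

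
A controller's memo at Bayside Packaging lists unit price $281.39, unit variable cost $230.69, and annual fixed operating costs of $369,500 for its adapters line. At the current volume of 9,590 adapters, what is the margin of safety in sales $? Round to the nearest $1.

Each unit contributes $281.39 − $230.69 = $50.70. Break-even units = $369,500 ÷ $50.70 = 7,287.97; break-even revenue = 7,287.97 × $281.39 = $2,050,761.44.
Current sales = 9,590 × $281.39 = $2,698,530.10.
Margin of safety = $2,698,530.10 − $2,050,761.44 = $647,769.

$647,769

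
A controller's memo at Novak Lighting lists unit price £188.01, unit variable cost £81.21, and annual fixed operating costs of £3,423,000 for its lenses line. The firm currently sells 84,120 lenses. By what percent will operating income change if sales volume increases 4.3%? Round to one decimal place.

+6.9%

Total contribution margin = 84,120 × £106.80 = £8,984,016.00.
Subtracting fixed costs: EBIT = £8,984,016.00 − £3,423,000 = £5,561,016.00.
DOL = contribution ÷ EBIT = £8,984,016.00 ÷ £5,561,016.00 = 1.6155.
Operating income changes by 1.6155 × +4.3% = +6.9%.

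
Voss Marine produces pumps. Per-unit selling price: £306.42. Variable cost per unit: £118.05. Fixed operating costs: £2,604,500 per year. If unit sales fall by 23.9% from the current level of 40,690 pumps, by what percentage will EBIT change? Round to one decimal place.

-36.2%

Total contribution margin = 40,690 × £188.37 = £7,664,775.30.
EBIT = £7,664,775.30 − £2,604,500 = £5,060,275.30.
So DOL = total CM / EBIT = £7,664,775.30 / £5,060,275.30 = 1.5147.
%ΔEBIT = DOL × %ΔSales = 1.5147 × -23.9% = -36.2%.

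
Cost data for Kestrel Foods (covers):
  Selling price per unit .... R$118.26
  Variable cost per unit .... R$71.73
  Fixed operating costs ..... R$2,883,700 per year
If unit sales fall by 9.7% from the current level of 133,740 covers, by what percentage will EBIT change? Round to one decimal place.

Total contribution margin = 133,740 × R$46.53 = R$6,222,922.20.
Operating income = contribution − fixed costs = R$6,222,922.20 − R$2,883,700 = R$3,339,222.20.
DOL = contribution ÷ EBIT = R$6,222,922.20 ÷ R$3,339,222.20 = 1.8636.
%ΔEBIT = DOL × %ΔSales = 1.8636 × -9.7% = -18.1%.

-18.1%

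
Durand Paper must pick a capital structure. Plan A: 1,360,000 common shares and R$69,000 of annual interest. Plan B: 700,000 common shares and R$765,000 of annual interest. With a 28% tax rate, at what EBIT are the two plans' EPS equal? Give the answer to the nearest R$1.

R$1,503,182

Set EPS_A = EPS_B: (EBIT − R$69,000)(1 − 0.28) ÷ 1,360,000 = (EBIT − R$765,000)(1 − 0.28) ÷ 700,000.
Cancelling (1 − t) and cross-multiplying: 700,000·(EBIT − 69,000) = 1,360,000·(EBIT − 765,000).
Solving, EBIT = (765,000·1,360,000 − 69,000·700,000) / (1,360,000 − 700,000) = 992,100,000,000 / 660,000 = 1,503,181.82.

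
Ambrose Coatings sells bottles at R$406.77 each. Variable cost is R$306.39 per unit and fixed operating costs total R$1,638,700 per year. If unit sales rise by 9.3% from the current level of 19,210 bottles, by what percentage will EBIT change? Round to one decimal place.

Total contribution margin = 19,210 × R$100.38 = R$1,928,299.80.
Operating income = contribution − fixed costs = R$1,928,299.80 − R$1,638,700 = R$289,599.80.
DOL = contribution ÷ EBIT = R$1,928,299.80 ÷ R$289,599.80 = 6.6585.
%ΔEBIT = DOL × %ΔSales = 6.6585 × +9.3% = +61.9%.

+61.9%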